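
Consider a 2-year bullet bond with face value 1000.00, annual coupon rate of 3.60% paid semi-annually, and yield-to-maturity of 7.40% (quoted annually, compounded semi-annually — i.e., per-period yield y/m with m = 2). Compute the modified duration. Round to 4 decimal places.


Coupon per period c = face * coupon_rate / m = 18.000000
Periods per year m = 2; per-period yield y/m = 0.037000
Number of cashflows N = 4
Cashflows (t years, CF_t, discount factor 1/(1+y/m)^(m*t), PV):
  t = 0.5000: CF_t = 18.000000, DF = 0.964320, PV = 17.357763
  t = 1.0000: CF_t = 18.000000, DF = 0.929913, PV = 16.738440
  t = 1.5000: CF_t = 18.000000, DF = 0.896734, PV = 16.141216
  t = 2.0000: CF_t = 1018.000000, DF = 0.864739, PV = 880.304156
Price P = sum_t PV_t = 930.541575
First compute Macaulay numerator sum_t t * PV_t:
  t * PV_t at t = 0.5000: 8.678881
  t * PV_t at t = 1.0000: 16.738440
  t * PV_t at t = 1.5000: 24.211823
  t * PV_t at t = 2.0000: 1760.608313
Macaulay duration D = 1810.237458 / 930.541575 = 1.945359
Modified duration = D / (1 + y/m) = 1.945359 / (1 + 0.037000) = 1.875949

Answer: Modified duration = 1.8759


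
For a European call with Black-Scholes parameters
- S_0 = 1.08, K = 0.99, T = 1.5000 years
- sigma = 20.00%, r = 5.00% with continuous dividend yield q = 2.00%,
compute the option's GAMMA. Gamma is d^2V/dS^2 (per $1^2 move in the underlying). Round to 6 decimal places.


Answer: Gamma = 1.175949

Derivation:
d1 = 0.6614086769; d2 = 0.4164597026
phi(d1) = 0.3205653087; exp(-qT) = 0.9704455335; exp(-rT) = 0.9277434863
Gamma = exp(-qT) * phi(d1) / (S * sigma * sqrt(T)) = 0.9704455335 * 0.3205653087 / (1.0800 * 0.2000 * 1.2247448714) = 1.175949


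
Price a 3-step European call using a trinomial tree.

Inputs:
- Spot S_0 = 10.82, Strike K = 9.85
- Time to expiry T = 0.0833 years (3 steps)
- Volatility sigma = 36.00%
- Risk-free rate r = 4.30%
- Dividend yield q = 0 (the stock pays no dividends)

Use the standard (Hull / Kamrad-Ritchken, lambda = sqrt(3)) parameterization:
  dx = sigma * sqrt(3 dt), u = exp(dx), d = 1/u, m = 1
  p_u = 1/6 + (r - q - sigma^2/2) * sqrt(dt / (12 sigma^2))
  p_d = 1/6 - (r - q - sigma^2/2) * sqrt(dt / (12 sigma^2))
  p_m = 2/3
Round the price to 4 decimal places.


dt = T/N = 0.027767; dx = sigma*sqrt(3*dt) = 0.103902
u = exp(dx) = 1.109492; d = 1/u = 0.901313
p_u = 0.163754, p_m = 0.666667, p_d = 0.169580
Discount per step: exp(-r*dt) = 0.998807
Stock lattice S(k, j) with j the centered position index:
  k=0: S(0,+0) = 10.8200
  k=1: S(1,-1) = 9.7522; S(1,+0) = 10.8200; S(1,+1) = 12.0047
  k=2: S(2,-2) = 8.7898; S(2,-1) = 9.7522; S(2,+0) = 10.8200; S(2,+1) = 12.0047; S(2,+2) = 13.3191
  k=3: S(3,-3) = 7.9224; S(3,-2) = 8.7898; S(3,-1) = 9.7522; S(3,+0) = 10.8200; S(3,+1) = 12.0047; S(3,+2) = 13.3191; S(3,+3) = 14.7775
Terminal payoffs V(N, j) = max(S_T - K, 0):
  V(3,-3) = 0.000000; V(3,-2) = 0.000000; V(3,-1) = 0.000000; V(3,+0) = 0.970000; V(3,+1) = 2.154704; V(3,+2) = 3.469123; V(3,+3) = 4.927460
Backward induction: V(k, j) = exp(-r*dt) * [p_u * V(k+1, j+1) + p_m * V(k+1, j) + p_d * V(k+1, j-1)]
  V(2,-2) = exp(-r*dt) * [p_u*0.000000 + p_m*0.000000 + p_d*0.000000] = 0.000000
  V(2,-1) = exp(-r*dt) * [p_u*0.970000 + p_m*0.000000 + p_d*0.000000] = 0.158652
  V(2,+0) = exp(-r*dt) * [p_u*2.154704 + p_m*0.970000 + p_d*0.000000] = 0.998315
  V(2,+1) = exp(-r*dt) * [p_u*3.469123 + p_m*2.154704 + p_d*0.970000] = 2.166455
  V(2,+2) = exp(-r*dt) * [p_u*4.927460 + p_m*3.469123 + p_d*2.154704] = 3.480874
  V(1,-1) = exp(-r*dt) * [p_u*0.998315 + p_m*0.158652 + p_d*0.000000] = 0.268924
  V(1,+0) = exp(-r*dt) * [p_u*2.166455 + p_m*0.998315 + p_d*0.158652] = 1.045963
  V(1,+1) = exp(-r*dt) * [p_u*3.480874 + p_m*2.166455 + p_d*0.998315] = 2.180998
  V(0,+0) = exp(-r*dt) * [p_u*2.180998 + p_m*1.045963 + p_d*0.268924] = 1.098747

Answer: Price = V(0,0) = 1.0987


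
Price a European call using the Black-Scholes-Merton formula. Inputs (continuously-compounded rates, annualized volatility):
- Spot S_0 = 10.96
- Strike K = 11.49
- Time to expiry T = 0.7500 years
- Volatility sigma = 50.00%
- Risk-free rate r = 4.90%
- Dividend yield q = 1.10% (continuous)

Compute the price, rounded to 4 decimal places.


d1 = (ln(S/K) + (r - q + 0.5*sigma^2) * T) / (sigma * sqrt(T)) = 0.17326325
d2 = d1 - sigma * sqrt(T) = -0.25974945
exp(-rT) = 0.96391708; exp(-qT) = 0.99178394
C = S_0 * exp(-qT) * N(d1) - K * exp(-rT) * N(d2)
N(d1) = 0.56877775; N(d2) = 0.39752852
C = 10.9600 * 0.99178394 * 0.56877775 - 11.4900 * 0.96391708 * 0.39752852 = 1.7798

Answer: Price = 1.7798


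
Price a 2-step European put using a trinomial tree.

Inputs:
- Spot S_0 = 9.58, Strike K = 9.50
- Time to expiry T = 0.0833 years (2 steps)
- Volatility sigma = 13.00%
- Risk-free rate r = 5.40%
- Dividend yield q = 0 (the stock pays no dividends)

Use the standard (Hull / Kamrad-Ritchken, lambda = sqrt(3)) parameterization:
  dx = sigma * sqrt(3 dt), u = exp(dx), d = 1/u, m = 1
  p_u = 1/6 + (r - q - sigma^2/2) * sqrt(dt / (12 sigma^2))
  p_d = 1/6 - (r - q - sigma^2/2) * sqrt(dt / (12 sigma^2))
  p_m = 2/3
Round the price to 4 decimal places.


Answer: Price = V(0,0) = 0.0840

Derivation:
dt = T/N = 0.041650; dx = sigma*sqrt(3*dt) = 0.045953
u = exp(dx) = 1.047025; d = 1/u = 0.955087
p_u = 0.187309, p_m = 0.666667, p_d = 0.146024
Discount per step: exp(-r*dt) = 0.997753
Stock lattice S(k, j) with j the centered position index:
  k=0: S(0,+0) = 9.5800
  k=1: S(1,-1) = 9.1497; S(1,+0) = 9.5800; S(1,+1) = 10.0305
  k=2: S(2,-2) = 8.7388; S(2,-1) = 9.1497; S(2,+0) = 9.5800; S(2,+1) = 10.0305; S(2,+2) = 10.5022
Terminal payoffs V(N, j) = max(K - S_T, 0):
  V(2,-2) = 0.761207; V(2,-1) = 0.350266; V(2,+0) = 0.000000; V(2,+1) = 0.000000; V(2,+2) = 0.000000
Backward induction: V(k, j) = exp(-r*dt) * [p_u * V(k+1, j+1) + p_m * V(k+1, j) + p_d * V(k+1, j-1)]
  V(1,-1) = exp(-r*dt) * [p_u*0.000000 + p_m*0.350266 + p_d*0.761207] = 0.343891
  V(1,+0) = exp(-r*dt) * [p_u*0.000000 + p_m*0.000000 + p_d*0.350266] = 0.051032
  V(1,+1) = exp(-r*dt) * [p_u*0.000000 + p_m*0.000000 + p_d*0.000000] = 0.000000
  V(0,+0) = exp(-r*dt) * [p_u*0.000000 + p_m*0.051032 + p_d*0.343891] = 0.084049


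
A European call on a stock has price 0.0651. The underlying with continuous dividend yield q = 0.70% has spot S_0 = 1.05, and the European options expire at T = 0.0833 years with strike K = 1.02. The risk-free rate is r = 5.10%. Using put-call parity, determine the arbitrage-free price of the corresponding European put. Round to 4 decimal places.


Answer: Put price = 0.0314

Derivation:
Put-call parity: C - P = S_0 * exp(-qT) - K * exp(-rT).
S_0 * exp(-qT) = 1.0500 * 0.99941707 = 1.04938792
K * exp(-rT) = 1.0200 * 0.99576071 = 1.01567593
P = C - S*exp(-qT) + K*exp(-rT)
P = 0.0651 - 1.04938792 + 1.01567593 = 0.0314


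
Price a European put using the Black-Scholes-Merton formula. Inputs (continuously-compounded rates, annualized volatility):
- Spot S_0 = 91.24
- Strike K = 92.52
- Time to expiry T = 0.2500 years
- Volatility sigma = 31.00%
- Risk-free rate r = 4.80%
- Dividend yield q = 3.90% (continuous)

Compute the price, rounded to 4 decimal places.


d1 = (ln(S/K) + (r - q + 0.5*sigma^2) * T) / (sigma * sqrt(T)) = 0.00213587
d2 = d1 - sigma * sqrt(T) = -0.15286413
exp(-rT) = 0.98807171; exp(-qT) = 0.99029738
P = K * exp(-rT) * N(-d2) - S_0 * exp(-qT) * N(-d1)
N(-d1) = 0.49914791; N(-d2) = 0.56074729
P = 92.5200 * 0.98807171 * 0.56074729 - 91.2400 * 0.99029738 * 0.49914791 = 6.1611

Answer: Price = 6.1611


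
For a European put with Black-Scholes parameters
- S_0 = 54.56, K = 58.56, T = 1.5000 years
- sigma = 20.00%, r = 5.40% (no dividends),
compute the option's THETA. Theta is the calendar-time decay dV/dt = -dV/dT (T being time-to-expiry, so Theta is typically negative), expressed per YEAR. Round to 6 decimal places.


d1 = 0.1643164418; d2 = -0.0806325325
phi(d1) = 0.3935927712; exp(-qT) = 1.0000000000; exp(-rT) = 0.9221936914
Theta = -S*exp(-qT)*phi(d1)*sigma/(2*sqrt(T)) + r*K*exp(-rT)*N(-d2) - q*S*exp(-qT)*N(-d1)
N(-d1) = 0.4347410195; N(-d2) = 0.5321329034; sqrt(T) = 1.2247448714
Term 1 = -54.5600 * 1.0000000000 * 0.3935927712 * 0.2000 / (2 * 1.2247448714) = -1.7533791811
Term 2 = 0.0540 * 58.5600 * 0.9221936914 * 0.5321329034 = 1.5518047909
Term 3 = 0 (no dividend yield, q = 0)
Theta = -1.7533791811 + (1.5518047909) + (0.0000000000) = -0.201574

Answer: Theta = -0.201574


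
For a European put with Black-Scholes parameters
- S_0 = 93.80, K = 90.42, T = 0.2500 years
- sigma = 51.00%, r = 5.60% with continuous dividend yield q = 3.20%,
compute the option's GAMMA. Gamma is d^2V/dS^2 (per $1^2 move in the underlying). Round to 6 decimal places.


Answer: Gamma = 0.015842

Derivation:
d1 = 0.2949485261; d2 = 0.0399485261
phi(d1) = 0.3819613514; exp(-qT) = 0.9920319148; exp(-rT) = 0.9860975443
Gamma = exp(-qT) * phi(d1) / (S * sigma * sqrt(T)) = 0.9920319148 * 0.3819613514 / (93.8000 * 0.5100 * 0.5000000000) = 0.015842


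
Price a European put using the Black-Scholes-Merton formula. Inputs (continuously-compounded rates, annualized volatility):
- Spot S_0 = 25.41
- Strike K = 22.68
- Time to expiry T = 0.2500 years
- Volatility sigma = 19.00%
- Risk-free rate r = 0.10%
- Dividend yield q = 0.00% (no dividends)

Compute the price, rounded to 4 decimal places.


Answer: Price = 0.1281

Derivation:
d1 = (ln(S/K) + (r - q + 0.5*sigma^2) * T) / (sigma * sqrt(T)) = 1.24654546
d2 = d1 - sigma * sqrt(T) = 1.15154546
exp(-rT) = 0.99975003; exp(-qT) = 1.00000000
P = K * exp(-rT) * N(-d2) - S_0 * exp(-qT) * N(-d1)
N(-d1) = 0.10628211; N(-d2) = 0.12475395
P = 22.6800 * 0.99975003 * 0.12475395 - 25.4100 * 1.00000000 * 0.10628211 = 0.1281


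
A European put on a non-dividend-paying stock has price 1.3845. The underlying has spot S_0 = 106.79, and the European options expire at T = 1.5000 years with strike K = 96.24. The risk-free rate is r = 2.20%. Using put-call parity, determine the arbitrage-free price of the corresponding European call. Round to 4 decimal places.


Answer: Call price = 15.0586

Derivation:
Put-call parity: C - P = S_0 * exp(-qT) - K * exp(-rT).
S_0 * exp(-qT) = 106.7900 * 1.00000000 = 106.79000000
K * exp(-rT) = 96.2400 * 0.96753856 = 93.11591097
C = P + S*exp(-qT) - K*exp(-rT)
C = 1.3845 + 106.79000000 - 93.11591097 = 15.0586


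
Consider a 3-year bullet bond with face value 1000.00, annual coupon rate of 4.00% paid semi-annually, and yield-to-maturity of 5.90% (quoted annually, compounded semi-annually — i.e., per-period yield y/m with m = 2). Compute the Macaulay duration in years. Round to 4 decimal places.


Coupon per period c = face * coupon_rate / m = 20.000000
Periods per year m = 2; per-period yield y/m = 0.029500
Number of cashflows N = 6
Cashflows (t years, CF_t, discount factor 1/(1+y/m)^(m*t), PV):
  t = 0.5000: CF_t = 20.000000, DF = 0.971345, PV = 19.426906
  t = 1.0000: CF_t = 20.000000, DF = 0.943512, PV = 18.870234
  t = 1.5000: CF_t = 20.000000, DF = 0.916476, PV = 18.329514
  t = 2.0000: CF_t = 20.000000, DF = 0.890214, PV = 17.804287
  t = 2.5000: CF_t = 20.000000, DF = 0.864706, PV = 17.294111
  t = 3.0000: CF_t = 1020.000000, DF = 0.839928, PV = 856.726235
Price P = sum_t PV_t = 948.451287
Macaulay numerator sum_t t * PV_t:
  t * PV_t at t = 0.5000: 9.713453
  t * PV_t at t = 1.0000: 18.870234
  t * PV_t at t = 1.5000: 27.494271
  t * PV_t at t = 2.0000: 35.608574
  t * PV_t at t = 2.5000: 43.235277
  t * PV_t at t = 3.0000: 2570.178704
Macaulay duration D = (sum_t t * PV_t) / P = 2705.100514 / 948.451287 = 2.852124

Answer: Macaulay duration = 2.8521 years


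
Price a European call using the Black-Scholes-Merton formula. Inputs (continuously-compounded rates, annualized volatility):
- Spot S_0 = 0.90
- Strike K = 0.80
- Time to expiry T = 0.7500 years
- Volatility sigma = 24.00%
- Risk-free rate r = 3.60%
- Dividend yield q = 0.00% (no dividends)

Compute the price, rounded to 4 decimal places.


Answer: Price = 0.1462

Derivation:
d1 = (ln(S/K) + (r - q + 0.5*sigma^2) * T) / (sigma * sqrt(T)) = 0.80051075
d2 = d1 - sigma * sqrt(T) = 0.59266466
exp(-rT) = 0.97336124; exp(-qT) = 1.00000000
C = S_0 * exp(-qT) * N(d1) - K * exp(-rT) * N(d2)
N(d1) = 0.78829253; N(d2) = 0.72329720
C = 0.9000 * 1.00000000 * 0.78829253 - 0.8000 * 0.97336124 * 0.72329720 = 0.1462


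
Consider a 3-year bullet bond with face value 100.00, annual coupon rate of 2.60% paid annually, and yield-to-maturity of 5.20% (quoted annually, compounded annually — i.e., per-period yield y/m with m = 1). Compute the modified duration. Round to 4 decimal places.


Coupon per period c = face * coupon_rate / m = 2.600000
Periods per year m = 1; per-period yield y/m = 0.052000
Number of cashflows N = 3
Cashflows (t years, CF_t, discount factor 1/(1+y/m)^(m*t), PV):
  t = 1.0000: CF_t = 2.600000, DF = 0.950570, PV = 2.471483
  t = 2.0000: CF_t = 2.600000, DF = 0.903584, PV = 2.349318
  t = 3.0000: CF_t = 102.600000, DF = 0.858920, PV = 88.125205
Price P = sum_t PV_t = 92.946006
First compute Macaulay numerator sum_t t * PV_t:
  t * PV_t at t = 1.0000: 2.471483
  t * PV_t at t = 2.0000: 4.698637
  t * PV_t at t = 3.0000: 264.375616
Macaulay duration D = 271.545735 / 92.946006 = 2.921543
Modified duration = D / (1 + y/m) = 2.921543 / (1 + 0.052000) = 2.777132

Answer: Modified duration = 2.7771


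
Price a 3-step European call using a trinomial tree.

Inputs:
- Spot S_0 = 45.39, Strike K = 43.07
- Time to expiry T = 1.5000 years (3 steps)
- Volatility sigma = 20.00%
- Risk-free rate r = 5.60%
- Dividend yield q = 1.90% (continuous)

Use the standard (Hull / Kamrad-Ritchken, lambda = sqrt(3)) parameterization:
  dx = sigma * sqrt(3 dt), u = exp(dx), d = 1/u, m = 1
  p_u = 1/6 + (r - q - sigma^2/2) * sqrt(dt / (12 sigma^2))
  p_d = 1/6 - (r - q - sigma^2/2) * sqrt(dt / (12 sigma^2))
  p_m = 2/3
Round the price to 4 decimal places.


dt = T/N = 0.500000; dx = sigma*sqrt(3*dt) = 0.244949
u = exp(dx) = 1.277556; d = 1/u = 0.782744
p_u = 0.184017, p_m = 0.666667, p_d = 0.149316
Discount per step: exp(-r*dt) = 0.972388
Stock lattice S(k, j) with j the centered position index:
  k=0: S(0,+0) = 45.3900
  k=1: S(1,-1) = 35.5288; S(1,+0) = 45.3900; S(1,+1) = 57.9883
  k=2: S(2,-2) = 27.8099; S(2,-1) = 35.5288; S(2,+0) = 45.3900; S(2,+1) = 57.9883; S(2,+2) = 74.0833
  k=3: S(3,-3) = 21.7681; S(3,-2) = 27.8099; S(3,-1) = 35.5288; S(3,+0) = 45.3900; S(3,+1) = 57.9883; S(3,+2) = 74.0833; S(3,+3) = 94.6455
Terminal payoffs V(N, j) = max(S_T - K, 0):
  V(3,-3) = 0.000000; V(3,-2) = 0.000000; V(3,-1) = 0.000000; V(3,+0) = 2.320000; V(3,+1) = 14.918272; V(3,+2) = 31.013273; V(3,+3) = 51.575538
Backward induction: V(k, j) = exp(-r*dt) * [p_u * V(k+1, j+1) + p_m * V(k+1, j) + p_d * V(k+1, j-1)]
  V(2,-2) = exp(-r*dt) * [p_u*0.000000 + p_m*0.000000 + p_d*0.000000] = 0.000000
  V(2,-1) = exp(-r*dt) * [p_u*2.320000 + p_m*0.000000 + p_d*0.000000] = 0.415132
  V(2,+0) = exp(-r*dt) * [p_u*14.918272 + p_m*2.320000 + p_d*0.000000] = 4.173380
  V(2,+1) = exp(-r*dt) * [p_u*31.013273 + p_m*14.918272 + p_d*2.320000] = 15.557149
  V(2,+2) = exp(-r*dt) * [p_u*51.575538 + p_m*31.013273 + p_d*14.918272] = 31.499394
  V(1,-1) = exp(-r*dt) * [p_u*4.173380 + p_m*0.415132 + p_d*0.000000] = 1.015882
  V(1,+0) = exp(-r*dt) * [p_u*15.557149 + p_m*4.173380 + p_d*0.415132] = 5.549442
  V(1,+1) = exp(-r*dt) * [p_u*31.499394 + p_m*15.557149 + p_d*4.173380] = 16.327389
  V(0,+0) = exp(-r*dt) * [p_u*16.327389 + p_m*5.549442 + p_d*1.015882] = 6.666535

Answer: Price = V(0,0) = 6.6665


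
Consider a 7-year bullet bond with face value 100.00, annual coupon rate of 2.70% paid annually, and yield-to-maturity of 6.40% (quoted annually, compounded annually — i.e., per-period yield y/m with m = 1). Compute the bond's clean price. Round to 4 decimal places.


Coupon per period c = face * coupon_rate / m = 2.700000
Periods per year m = 1; per-period yield y/m = 0.064000
Number of cashflows N = 7
Cashflows (t years, CF_t, discount factor 1/(1+y/m)^(m*t), PV):
  t = 1.0000: CF_t = 2.700000, DF = 0.939850, PV = 2.537594
  t = 2.0000: CF_t = 2.700000, DF = 0.883317, PV = 2.384957
  t = 3.0000: CF_t = 2.700000, DF = 0.830185, PV = 2.241501
  t = 4.0000: CF_t = 2.700000, DF = 0.780249, PV = 2.106674
  t = 5.0000: CF_t = 2.700000, DF = 0.733317, PV = 1.979956
  t = 6.0000: CF_t = 2.700000, DF = 0.689208, PV = 1.860861
  t = 7.0000: CF_t = 102.700000, DF = 0.647752, PV = 66.524106
Price P = sum_t PV_t = 79.635649

Answer: Price = 79.6356


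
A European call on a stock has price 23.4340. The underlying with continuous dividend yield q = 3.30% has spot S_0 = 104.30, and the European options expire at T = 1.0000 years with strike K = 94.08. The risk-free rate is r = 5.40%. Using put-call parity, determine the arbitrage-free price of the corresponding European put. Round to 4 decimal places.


Put-call parity: C - P = S_0 * exp(-qT) - K * exp(-rT).
S_0 * exp(-qT) = 104.3000 * 0.96753856 = 100.91427177
K * exp(-rT) = 94.0800 * 0.94743211 = 89.13441258
P = C - S*exp(-qT) + K*exp(-rT)
P = 23.4340 - 100.91427177 + 89.13441258 = 11.6541

Answer: Put price = 11.6541


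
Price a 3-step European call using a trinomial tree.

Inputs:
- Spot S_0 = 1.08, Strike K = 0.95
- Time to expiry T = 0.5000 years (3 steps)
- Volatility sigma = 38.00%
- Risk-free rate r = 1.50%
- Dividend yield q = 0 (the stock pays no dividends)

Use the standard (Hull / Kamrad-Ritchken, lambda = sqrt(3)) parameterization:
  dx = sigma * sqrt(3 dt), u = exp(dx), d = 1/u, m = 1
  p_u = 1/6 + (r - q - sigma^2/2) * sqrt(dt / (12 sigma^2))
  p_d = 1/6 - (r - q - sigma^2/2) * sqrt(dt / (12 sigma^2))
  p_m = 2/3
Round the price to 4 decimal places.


Answer: Price = V(0,0) = 0.1936

Derivation:
dt = T/N = 0.166667; dx = sigma*sqrt(3*dt) = 0.268701
u = exp(dx) = 1.308263; d = 1/u = 0.764372
p_u = 0.148927, p_m = 0.666667, p_d = 0.184406
Discount per step: exp(-r*dt) = 0.997503
Stock lattice S(k, j) with j the centered position index:
  k=0: S(0,+0) = 1.0800
  k=1: S(1,-1) = 0.8255; S(1,+0) = 1.0800; S(1,+1) = 1.4129
  k=2: S(2,-2) = 0.6310; S(2,-1) = 0.8255; S(2,+0) = 1.0800; S(2,+1) = 1.4129; S(2,+2) = 1.8485
  k=3: S(3,-3) = 0.4823; S(3,-2) = 0.6310; S(3,-1) = 0.8255; S(3,+0) = 1.0800; S(3,+1) = 1.4129; S(3,+2) = 1.8485; S(3,+3) = 2.4183
Terminal payoffs V(N, j) = max(S_T - K, 0):
  V(3,-3) = 0.000000; V(3,-2) = 0.000000; V(3,-1) = 0.000000; V(3,+0) = 0.130000; V(3,+1) = 0.462924; V(3,+2) = 0.898477; V(3,+3) = 1.468295
Backward induction: V(k, j) = exp(-r*dt) * [p_u * V(k+1, j+1) + p_m * V(k+1, j) + p_d * V(k+1, j-1)]
  V(2,-2) = exp(-r*dt) * [p_u*0.000000 + p_m*0.000000 + p_d*0.000000] = 0.000000
  V(2,-1) = exp(-r*dt) * [p_u*0.130000 + p_m*0.000000 + p_d*0.000000] = 0.019312
  V(2,+0) = exp(-r*dt) * [p_u*0.462924 + p_m*0.130000 + p_d*0.000000] = 0.155220
  V(2,+1) = exp(-r*dt) * [p_u*0.898477 + p_m*0.462924 + p_d*0.130000] = 0.465232
  V(2,+2) = exp(-r*dt) * [p_u*1.468295 + p_m*0.898477 + p_d*0.462924] = 0.900765
  V(1,-1) = exp(-r*dt) * [p_u*0.155220 + p_m*0.019312 + p_d*0.000000] = 0.035901
  V(1,+0) = exp(-r*dt) * [p_u*0.465232 + p_m*0.155220 + p_d*0.019312] = 0.175887
  V(1,+1) = exp(-r*dt) * [p_u*0.900765 + p_m*0.465232 + p_d*0.155220] = 0.471746
  V(0,+0) = exp(-r*dt) * [p_u*0.471746 + p_m*0.175887 + p_d*0.035901] = 0.193649


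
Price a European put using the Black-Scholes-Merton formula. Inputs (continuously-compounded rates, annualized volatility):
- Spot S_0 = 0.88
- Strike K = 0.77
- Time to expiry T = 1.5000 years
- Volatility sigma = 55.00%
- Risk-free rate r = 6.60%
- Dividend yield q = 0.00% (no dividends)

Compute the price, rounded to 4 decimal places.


Answer: Price = 0.1285

Derivation:
d1 = (ln(S/K) + (r - q + 0.5*sigma^2) * T) / (sigma * sqrt(T)) = 0.68200682
d2 = d1 - sigma * sqrt(T) = 0.00839714
exp(-rT) = 0.90574271; exp(-qT) = 1.00000000
P = K * exp(-rT) * N(-d2) - S_0 * exp(-qT) * N(-d1)
N(-d1) = 0.24761732; N(-d2) = 0.49665007
P = 0.7700 * 0.90574271 * 0.49665007 - 0.8800 * 1.00000000 * 0.24761732 = 0.1285


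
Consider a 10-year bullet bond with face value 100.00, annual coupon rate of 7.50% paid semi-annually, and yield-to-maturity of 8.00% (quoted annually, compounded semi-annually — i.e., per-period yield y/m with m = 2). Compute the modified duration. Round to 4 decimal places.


Answer: Modified duration = 6.8784

Derivation:
Coupon per period c = face * coupon_rate / m = 3.750000
Periods per year m = 2; per-period yield y/m = 0.040000
Number of cashflows N = 20
Cashflows (t years, CF_t, discount factor 1/(1+y/m)^(m*t), PV):
  t = 0.5000: CF_t = 3.750000, DF = 0.961538, PV = 3.605769
  t = 1.0000: CF_t = 3.750000, DF = 0.924556, PV = 3.467086
  t = 1.5000: CF_t = 3.750000, DF = 0.888996, PV = 3.333736
  t = 2.0000: CF_t = 3.750000, DF = 0.854804, PV = 3.205516
  t = 2.5000: CF_t = 3.750000, DF = 0.821927, PV = 3.082227
  t = 3.0000: CF_t = 3.750000, DF = 0.790315, PV = 2.963679
  t = 3.5000: CF_t = 3.750000, DF = 0.759918, PV = 2.849692
  t = 4.0000: CF_t = 3.750000, DF = 0.730690, PV = 2.740088
  t = 4.5000: CF_t = 3.750000, DF = 0.702587, PV = 2.634700
  t = 5.0000: CF_t = 3.750000, DF = 0.675564, PV = 2.533366
  t = 5.5000: CF_t = 3.750000, DF = 0.649581, PV = 2.435928
  t = 6.0000: CF_t = 3.750000, DF = 0.624597, PV = 2.342239
  t = 6.5000: CF_t = 3.750000, DF = 0.600574, PV = 2.252153
  t = 7.0000: CF_t = 3.750000, DF = 0.577475, PV = 2.165532
  t = 7.5000: CF_t = 3.750000, DF = 0.555265, PV = 2.082242
  t = 8.0000: CF_t = 3.750000, DF = 0.533908, PV = 2.002156
  t = 8.5000: CF_t = 3.750000, DF = 0.513373, PV = 1.925150
  t = 9.0000: CF_t = 3.750000, DF = 0.493628, PV = 1.851105
  t = 9.5000: CF_t = 3.750000, DF = 0.474642, PV = 1.779909
  t = 10.0000: CF_t = 103.750000, DF = 0.456387, PV = 47.350146
Price P = sum_t PV_t = 96.602418
First compute Macaulay numerator sum_t t * PV_t:
  t * PV_t at t = 0.5000: 1.802885
  t * PV_t at t = 1.0000: 3.467086
  t * PV_t at t = 1.5000: 5.000605
  t * PV_t at t = 2.0000: 6.411031
  t * PV_t at t = 2.5000: 7.705567
  t * PV_t at t = 3.0000: 8.891038
  t * PV_t at t = 3.5000: 9.973921
  t * PV_t at t = 4.0000: 10.960353
  t * PV_t at t = 4.5000: 11.856151
  t * PV_t at t = 5.0000: 12.666828
  t * PV_t at t = 5.5000: 13.397607
  t * PV_t at t = 6.0000: 14.053434
  t * PV_t at t = 6.5000: 14.638993
  t * PV_t at t = 7.0000: 15.158721
  t * PV_t at t = 7.5000: 15.616814
  t * PV_t at t = 8.0000: 16.017245
  t * PV_t at t = 8.5000: 16.363772
  t * PV_t at t = 9.0000: 16.659949
  t * PV_t at t = 9.5000: 16.909136
  t * PV_t at t = 10.0000: 473.501457
Macaulay duration D = 691.052593 / 96.602418 = 7.153574
Modified duration = D / (1 + y/m) = 7.153574 / (1 + 0.040000) = 6.878437


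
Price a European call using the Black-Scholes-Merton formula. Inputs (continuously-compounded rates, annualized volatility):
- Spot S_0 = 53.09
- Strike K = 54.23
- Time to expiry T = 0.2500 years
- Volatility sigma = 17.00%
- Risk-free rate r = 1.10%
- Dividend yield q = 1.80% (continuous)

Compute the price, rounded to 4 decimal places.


Answer: Price = 1.2637

Derivation:
d1 = (ln(S/K) + (r - q + 0.5*sigma^2) * T) / (sigma * sqrt(T)) = -0.22803734
d2 = d1 - sigma * sqrt(T) = -0.31303734
exp(-rT) = 0.99725378; exp(-qT) = 0.99551011
C = S_0 * exp(-qT) * N(d1) - K * exp(-rT) * N(d2)
N(d1) = 0.40980860; N(d2) = 0.37712615
C = 53.0900 * 0.99551011 * 0.40980860 - 54.2300 * 0.99725378 * 0.37712615 = 1.2637


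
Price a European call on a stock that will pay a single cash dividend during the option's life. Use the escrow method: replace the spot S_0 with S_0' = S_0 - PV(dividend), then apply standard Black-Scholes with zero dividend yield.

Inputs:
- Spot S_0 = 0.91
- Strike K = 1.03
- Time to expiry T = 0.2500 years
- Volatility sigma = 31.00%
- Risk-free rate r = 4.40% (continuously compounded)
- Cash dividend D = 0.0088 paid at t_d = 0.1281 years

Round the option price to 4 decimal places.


PV(D) = D * exp(-r * t_d) = 0.0088 * 0.99437945 = 0.00875054
S_0' = S_0 - PV(D) = 0.9100 - 0.00875054 = 0.90124946
d1 = (ln(S_0'/K) + (r + sigma^2/2)*T) / (sigma*sqrt(T)) = -0.71302897
d2 = d1 - sigma*sqrt(T) = -0.86802897
exp(-rT) = 0.98906028
N(d1) = 0.23791391; N(d2) = 0.19268924
C = S_0' * N(d1) - K * exp(-rT) * N(d2) = 0.90124946 * 0.23791391 - 1.0300 * 0.98906028 * 0.19268924 = 0.0181

Answer: Price = 0.0181


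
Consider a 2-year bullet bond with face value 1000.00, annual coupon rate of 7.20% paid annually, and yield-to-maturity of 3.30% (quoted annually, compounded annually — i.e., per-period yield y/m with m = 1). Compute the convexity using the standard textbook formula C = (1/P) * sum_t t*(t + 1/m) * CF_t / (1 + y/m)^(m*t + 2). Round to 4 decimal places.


Coupon per period c = face * coupon_rate / m = 72.000000
Periods per year m = 1; per-period yield y/m = 0.033000
Number of cashflows N = 2
Cashflows (t years, CF_t, discount factor 1/(1+y/m)^(m*t), PV):
  t = 1.0000: CF_t = 72.000000, DF = 0.968054, PV = 69.699903
  t = 2.0000: CF_t = 1072.000000, DF = 0.937129, PV = 1004.602240
Price P = sum_t PV_t = 1074.302143
Convexity numerator sum_t t*(t + 1/m) * CF_t / (1+y/m)^(m*t + 2):
  t = 1.0000: term = 130.635595
  t = 2.0000: term = 5648.651089
Convexity = (1/P) * sum = 5779.286684 / 1074.302143 = 5.379573

Answer: Convexity = 5.3796


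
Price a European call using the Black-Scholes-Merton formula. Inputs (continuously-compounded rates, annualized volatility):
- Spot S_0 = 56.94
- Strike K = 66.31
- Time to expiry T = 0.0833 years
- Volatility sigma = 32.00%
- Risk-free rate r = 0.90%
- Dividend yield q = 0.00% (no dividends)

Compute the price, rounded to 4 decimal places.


Answer: Price = 0.1194

Derivation:
d1 = (ln(S/K) + (r - q + 0.5*sigma^2) * T) / (sigma * sqrt(T)) = -1.59519117
d2 = d1 - sigma * sqrt(T) = -1.68754873
exp(-rT) = 0.99925058; exp(-qT) = 1.00000000
C = S_0 * exp(-qT) * N(d1) - K * exp(-rT) * N(d2)
N(d1) = 0.05533475; N(d2) = 0.04574894
C = 56.9400 * 1.00000000 * 0.05533475 - 66.3100 * 0.99925058 * 0.04574894 = 0.1194


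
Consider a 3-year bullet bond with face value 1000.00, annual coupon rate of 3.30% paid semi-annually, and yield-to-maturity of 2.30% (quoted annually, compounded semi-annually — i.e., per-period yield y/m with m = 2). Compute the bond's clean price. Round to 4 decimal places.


Coupon per period c = face * coupon_rate / m = 16.500000
Periods per year m = 2; per-period yield y/m = 0.011500
Number of cashflows N = 6
Cashflows (t years, CF_t, discount factor 1/(1+y/m)^(m*t), PV):
  t = 0.5000: CF_t = 16.500000, DF = 0.988631, PV = 16.312407
  t = 1.0000: CF_t = 16.500000, DF = 0.977391, PV = 16.126947
  t = 1.5000: CF_t = 16.500000, DF = 0.966279, PV = 15.943596
  t = 2.0000: CF_t = 16.500000, DF = 0.955293, PV = 15.762329
  t = 2.5000: CF_t = 16.500000, DF = 0.944432, PV = 15.583123
  t = 3.0000: CF_t = 1016.500000, DF = 0.933694, PV = 949.100190
Price P = sum_t PV_t = 1028.828593

Answer: Price = 1028.8286


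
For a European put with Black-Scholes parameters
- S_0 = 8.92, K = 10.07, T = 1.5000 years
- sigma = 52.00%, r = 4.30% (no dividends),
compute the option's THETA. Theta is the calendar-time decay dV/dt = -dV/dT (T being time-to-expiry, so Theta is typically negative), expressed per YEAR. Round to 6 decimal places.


d1 = 0.2293024501; d2 = -0.4075648830
phi(d1) = 0.3885908299; exp(-qT) = 1.0000000000; exp(-rT) = 0.9375361143
Theta = -S*exp(-qT)*phi(d1)*sigma/(2*sqrt(T)) + r*K*exp(-rT)*N(-d2) - q*S*exp(-qT)*N(-d1)
N(-d1) = 0.4093169247; N(-d2) = 0.6582034249; sqrt(T) = 1.2247448714
Term 1 = -8.9200 * 1.0000000000 * 0.3885908299 * 0.5200 / (2 * 1.2247448714) = -0.7358429284
Term 2 = 0.0430 * 10.0700 * 0.9375361143 * 0.6582034249 = 0.2672059163
Term 3 = 0 (no dividend yield, q = 0)
Theta = -0.7358429284 + (0.2672059163) + (0.0000000000) = -0.468637

Answer: Theta = -0.468637


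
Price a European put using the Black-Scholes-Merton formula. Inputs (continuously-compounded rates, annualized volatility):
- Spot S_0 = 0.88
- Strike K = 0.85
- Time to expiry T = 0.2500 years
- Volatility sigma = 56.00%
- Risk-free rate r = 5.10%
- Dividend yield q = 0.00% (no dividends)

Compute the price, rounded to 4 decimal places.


d1 = (ln(S/K) + (r - q + 0.5*sigma^2) * T) / (sigma * sqrt(T)) = 0.30941271
d2 = d1 - sigma * sqrt(T) = 0.02941271
exp(-rT) = 0.98733094; exp(-qT) = 1.00000000
P = K * exp(-rT) * N(-d2) - S_0 * exp(-qT) * N(-d1)
N(-d1) = 0.37850380; N(-d2) = 0.48826772
P = 0.8500 * 0.98733094 * 0.48826772 - 0.8800 * 1.00000000 * 0.37850380 = 0.0767

Answer: Price = 0.0767


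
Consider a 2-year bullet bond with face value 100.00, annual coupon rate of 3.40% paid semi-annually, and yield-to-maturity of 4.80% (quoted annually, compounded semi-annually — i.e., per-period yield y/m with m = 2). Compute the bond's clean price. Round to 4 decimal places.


Coupon per period c = face * coupon_rate / m = 1.700000
Periods per year m = 2; per-period yield y/m = 0.024000
Number of cashflows N = 4
Cashflows (t years, CF_t, discount factor 1/(1+y/m)^(m*t), PV):
  t = 0.5000: CF_t = 1.700000, DF = 0.976562, PV = 1.660156
  t = 1.0000: CF_t = 1.700000, DF = 0.953674, PV = 1.621246
  t = 1.5000: CF_t = 1.700000, DF = 0.931323, PV = 1.583248
  t = 2.0000: CF_t = 101.700000, DF = 0.909495, PV = 92.495611
Price P = sum_t PV_t = 97.360262

Answer: Price = 97.3603


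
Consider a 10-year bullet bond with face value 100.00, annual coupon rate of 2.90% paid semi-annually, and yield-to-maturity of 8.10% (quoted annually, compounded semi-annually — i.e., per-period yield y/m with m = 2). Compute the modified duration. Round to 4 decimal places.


Answer: Modified duration = 8.0391

Derivation:
Coupon per period c = face * coupon_rate / m = 1.450000
Periods per year m = 2; per-period yield y/m = 0.040500
Number of cashflows N = 20
Cashflows (t years, CF_t, discount factor 1/(1+y/m)^(m*t), PV):
  t = 0.5000: CF_t = 1.450000, DF = 0.961076, PV = 1.393561
  t = 1.0000: CF_t = 1.450000, DF = 0.923668, PV = 1.339318
  t = 1.5000: CF_t = 1.450000, DF = 0.887715, PV = 1.287187
  t = 2.0000: CF_t = 1.450000, DF = 0.853162, PV = 1.237085
  t = 2.5000: CF_t = 1.450000, DF = 0.819954, PV = 1.188934
  t = 3.0000: CF_t = 1.450000, DF = 0.788039, PV = 1.142656
  t = 3.5000: CF_t = 1.450000, DF = 0.757365, PV = 1.098180
  t = 4.0000: CF_t = 1.450000, DF = 0.727886, PV = 1.055435
  t = 4.5000: CF_t = 1.450000, DF = 0.699554, PV = 1.014353
  t = 5.0000: CF_t = 1.450000, DF = 0.672325, PV = 0.974871
  t = 5.5000: CF_t = 1.450000, DF = 0.646156, PV = 0.936926
  t = 6.0000: CF_t = 1.450000, DF = 0.621005, PV = 0.900457
  t = 6.5000: CF_t = 1.450000, DF = 0.596833, PV = 0.865408
  t = 7.0000: CF_t = 1.450000, DF = 0.573602, PV = 0.831723
  t = 7.5000: CF_t = 1.450000, DF = 0.551276, PV = 0.799350
  t = 8.0000: CF_t = 1.450000, DF = 0.529818, PV = 0.768236
  t = 8.5000: CF_t = 1.450000, DF = 0.509196, PV = 0.738333
  t = 9.0000: CF_t = 1.450000, DF = 0.489376, PV = 0.709595
  t = 9.5000: CF_t = 1.450000, DF = 0.470328, PV = 0.681975
  t = 10.0000: CF_t = 101.450000, DF = 0.452021, PV = 45.857498
Price P = sum_t PV_t = 64.821081
First compute Macaulay numerator sum_t t * PV_t:
  t * PV_t at t = 0.5000: 0.696780
  t * PV_t at t = 1.0000: 1.339318
  t * PV_t at t = 1.5000: 1.930781
  t * PV_t at t = 2.0000: 2.474171
  t * PV_t at t = 2.5000: 2.972334
  t * PV_t at t = 3.0000: 3.427968
  t * PV_t at t = 3.5000: 3.843629
  t * PV_t at t = 4.0000: 4.221738
  t * PV_t at t = 4.5000: 4.564590
  t * PV_t at t = 5.0000: 4.874355
  t * PV_t at t = 5.5000: 5.153090
  t * PV_t at t = 6.0000: 5.402742
  t * PV_t at t = 6.5000: 5.625152
  t * PV_t at t = 7.0000: 5.822062
  t * PV_t at t = 7.5000: 5.995122
  t * PV_t at t = 8.0000: 6.145888
  t * PV_t at t = 8.5000: 6.275835
  t * PV_t at t = 9.0000: 6.386354
  t * PV_t at t = 9.5000: 6.478762
  t * PV_t at t = 10.0000: 458.574985
Macaulay duration D = 542.205656 / 64.821081 = 8.364650
Modified duration = D / (1 + y/m) = 8.364650 / (1 + 0.040500) = 8.039068


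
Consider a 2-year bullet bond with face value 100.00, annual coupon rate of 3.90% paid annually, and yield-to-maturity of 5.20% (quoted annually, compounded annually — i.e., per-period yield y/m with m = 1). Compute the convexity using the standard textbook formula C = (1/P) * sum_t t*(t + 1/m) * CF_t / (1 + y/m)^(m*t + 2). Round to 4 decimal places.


Answer: Convexity = 5.2842

Derivation:
Coupon per period c = face * coupon_rate / m = 3.900000
Periods per year m = 1; per-period yield y/m = 0.052000
Number of cashflows N = 2
Cashflows (t years, CF_t, discount factor 1/(1+y/m)^(m*t), PV):
  t = 1.0000: CF_t = 3.900000, DF = 0.950570, PV = 3.707224
  t = 2.0000: CF_t = 103.900000, DF = 0.903584, PV = 93.882375
Price P = sum_t PV_t = 97.589599
Convexity numerator sum_t t*(t + 1/m) * CF_t / (1+y/m)^(m*t + 2):
  t = 1.0000: term = 6.699577
  t = 2.0000: term = 508.983658
Convexity = (1/P) * sum = 515.683235 / 97.589599 = 5.284203


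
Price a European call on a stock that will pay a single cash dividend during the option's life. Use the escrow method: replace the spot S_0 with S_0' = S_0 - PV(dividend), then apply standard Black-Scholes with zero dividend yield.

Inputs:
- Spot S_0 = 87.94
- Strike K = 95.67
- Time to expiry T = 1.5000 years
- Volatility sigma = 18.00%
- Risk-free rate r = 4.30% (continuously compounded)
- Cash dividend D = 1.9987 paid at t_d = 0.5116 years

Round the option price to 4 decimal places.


PV(D) = D * exp(-r * t_d) = 1.9987 * 0.97824141 = 1.95521110
S_0' = S_0 - PV(D) = 87.9400 - 1.95521110 = 85.98478890
d1 = (ln(S_0'/K) + (r + sigma^2/2)*T) / (sigma*sqrt(T)) = -0.08135192
d2 = d1 - sigma*sqrt(T) = -0.30180600
exp(-rT) = 0.93753611
N(d1) = 0.46758104; N(d2) = 0.38139998
C = S_0' * N(d1) - K * exp(-rT) * N(d2) = 85.98478890 * 0.46758104 - 95.6700 * 0.93753611 * 0.38139998 = 5.9955

Answer: Price = 5.9955


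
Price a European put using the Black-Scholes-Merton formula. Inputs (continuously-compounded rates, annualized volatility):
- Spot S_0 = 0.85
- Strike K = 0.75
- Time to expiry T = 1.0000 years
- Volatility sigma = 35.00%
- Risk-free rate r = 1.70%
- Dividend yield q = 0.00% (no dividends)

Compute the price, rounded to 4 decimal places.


Answer: Price = 0.0628

Derivation:
d1 = (ln(S/K) + (r - q + 0.5*sigma^2) * T) / (sigma * sqrt(T)) = 0.58118041
d2 = d1 - sigma * sqrt(T) = 0.23118041
exp(-rT) = 0.98314368; exp(-qT) = 1.00000000
P = K * exp(-rT) * N(-d2) - S_0 * exp(-qT) * N(-d1)
N(-d1) = 0.28055944; N(-d2) = 0.40858732
P = 0.7500 * 0.98314368 * 0.40858732 - 0.8500 * 1.00000000 * 0.28055944 = 0.0628


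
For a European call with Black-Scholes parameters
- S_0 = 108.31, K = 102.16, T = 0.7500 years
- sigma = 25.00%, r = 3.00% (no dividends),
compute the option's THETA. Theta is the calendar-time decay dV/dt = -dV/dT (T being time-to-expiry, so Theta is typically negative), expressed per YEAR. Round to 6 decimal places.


Answer: Theta = -7.364503

Derivation:
d1 = 0.4821788075; d2 = 0.2656724566
phi(d1) = 0.3551600541; exp(-qT) = 1.0000000000; exp(-rT) = 0.9777512372
Theta = -S*exp(-qT)*phi(d1)*sigma/(2*sqrt(T)) - r*K*exp(-rT)*N(d2) + q*S*exp(-qT)*N(d1)
N(d1) = 0.6851605349; N(d2) = 0.6047542611; sqrt(T) = 0.8660254038
Term 1 = -108.3100 * 1.0000000000 * 0.3551600541 * 0.2500 / (2 * 0.8660254038) = -5.5522888374
Term 2 = -0.0300 * 102.1600 * 0.9777512372 * 0.6047542611 = -1.8122138709
Term 3 = 0 (no dividend yield, q = 0)
Theta = -5.5522888374 + (-1.8122138709) + (0.0000000000) = -7.364503


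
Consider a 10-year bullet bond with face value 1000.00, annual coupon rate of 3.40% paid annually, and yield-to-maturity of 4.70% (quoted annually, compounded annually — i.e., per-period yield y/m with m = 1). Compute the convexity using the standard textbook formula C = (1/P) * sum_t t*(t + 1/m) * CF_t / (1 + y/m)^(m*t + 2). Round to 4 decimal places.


Coupon per period c = face * coupon_rate / m = 34.000000
Periods per year m = 1; per-period yield y/m = 0.047000
Number of cashflows N = 10
Cashflows (t years, CF_t, discount factor 1/(1+y/m)^(m*t), PV):
  t = 1.0000: CF_t = 34.000000, DF = 0.955110, PV = 32.473734
  t = 2.0000: CF_t = 34.000000, DF = 0.912235, PV = 31.015983
  t = 3.0000: CF_t = 34.000000, DF = 0.871284, PV = 29.623671
  t = 4.0000: CF_t = 34.000000, DF = 0.832172, PV = 28.293859
  t = 5.0000: CF_t = 34.000000, DF = 0.794816, PV = 27.023743
  t = 6.0000: CF_t = 34.000000, DF = 0.759137, PV = 25.810643
  t = 7.0000: CF_t = 34.000000, DF = 0.725059, PV = 24.651999
  t = 8.0000: CF_t = 34.000000, DF = 0.692511, PV = 23.545367
  t = 9.0000: CF_t = 34.000000, DF = 0.661424, PV = 22.488412
  t = 10.0000: CF_t = 1034.000000, DF = 0.631732, PV = 653.211350
Price P = sum_t PV_t = 898.138762
Convexity numerator sum_t t*(t + 1/m) * CF_t / (1+y/m)^(m*t + 2):
  t = 1.0000: term = 59.247341
  t = 2.0000: term = 169.763156
  t = 3.0000: term = 324.284921
  t = 4.0000: term = 516.212864
  t = 5.0000: term = 739.559977
  t = 6.0000: term = 988.905413
  t = 7.0000: term = 1259.351051
  t = 8.0000: term = 1546.481029
  t = 9.0000: term = 1846.324055
  t = 10.0000: term = 65547.033865
Convexity = (1/P) * sum = 72997.163671 / 898.138762 = 81.276042

Answer: Convexity = 81.2760


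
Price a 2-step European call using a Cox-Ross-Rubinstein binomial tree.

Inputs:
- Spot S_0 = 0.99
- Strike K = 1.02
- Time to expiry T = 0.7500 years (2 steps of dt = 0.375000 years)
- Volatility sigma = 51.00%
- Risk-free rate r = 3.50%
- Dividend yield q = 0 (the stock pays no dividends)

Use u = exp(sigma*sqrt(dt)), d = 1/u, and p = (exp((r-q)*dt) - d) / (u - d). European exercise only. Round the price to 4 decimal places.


dt = T/N = 0.375000
u = exp(sigma*sqrt(dt)) = 1.366578; d = 1/u = 0.731755
p = (exp((r-q)*dt) - d) / (u - d) = 0.443362
Discount per step: exp(-r*dt) = 0.986961
Stock lattice S(k, i) with i counting down-moves:
  k=0: S(0,0) = 0.9900
  k=1: S(1,0) = 1.3529; S(1,1) = 0.7244
  k=2: S(2,0) = 1.8489; S(2,1) = 0.9900; S(2,2) = 0.5301
Terminal payoffs V(N, i) = max(S_T - K, 0):
  V(2,0) = 0.828861; V(2,1) = 0.000000; V(2,2) = 0.000000
Backward induction: V(k, i) = exp(-r*dt) * [p * V(k+1, i) + (1-p) * V(k+1, i+1)].
  V(1,0) = exp(-r*dt) * [p*0.828861 + (1-p)*0.000000] = 0.362694
  V(1,1) = exp(-r*dt) * [p*0.000000 + (1-p)*0.000000] = 0.000000
  V(0,0) = exp(-r*dt) * [p*0.362694 + (1-p)*0.000000] = 0.158708

Answer: Price = V(0,0) = 0.1587


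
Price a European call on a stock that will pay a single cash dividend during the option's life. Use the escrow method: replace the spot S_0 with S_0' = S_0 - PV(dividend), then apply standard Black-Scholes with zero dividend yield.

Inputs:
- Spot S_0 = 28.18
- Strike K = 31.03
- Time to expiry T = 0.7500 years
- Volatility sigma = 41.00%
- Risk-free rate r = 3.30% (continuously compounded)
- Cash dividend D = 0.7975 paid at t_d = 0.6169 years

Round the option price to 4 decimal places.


PV(D) = D * exp(-r * t_d) = 0.7975 * 0.97984812 = 0.78142887
S_0' = S_0 - PV(D) = 28.1800 - 0.78142887 = 27.39857113
d1 = (ln(S_0'/K) + (r + sigma^2/2)*T) / (sigma*sqrt(T)) = -0.10329251
d2 = d1 - sigma*sqrt(T) = -0.45836293
exp(-rT) = 0.97555377
N(d1) = 0.45886541; N(d2) = 0.32334586
C = S_0' * N(d1) - K * exp(-rT) * N(d2) = 27.39857113 * 0.45886541 - 31.0300 * 0.97555377 * 0.32334586 = 2.7841

Answer: Price = 2.7841


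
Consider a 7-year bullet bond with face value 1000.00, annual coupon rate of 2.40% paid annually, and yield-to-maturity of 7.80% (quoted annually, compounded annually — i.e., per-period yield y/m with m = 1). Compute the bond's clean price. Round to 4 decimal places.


Answer: Price = 716.9227

Derivation:
Coupon per period c = face * coupon_rate / m = 24.000000
Periods per year m = 1; per-period yield y/m = 0.078000
Number of cashflows N = 7
Cashflows (t years, CF_t, discount factor 1/(1+y/m)^(m*t), PV):
  t = 1.0000: CF_t = 24.000000, DF = 0.927644, PV = 22.263451
  t = 2.0000: CF_t = 24.000000, DF = 0.860523, PV = 20.652552
  t = 3.0000: CF_t = 24.000000, DF = 0.798259, PV = 19.158211
  t = 4.0000: CF_t = 24.000000, DF = 0.740500, PV = 17.771996
  t = 5.0000: CF_t = 24.000000, DF = 0.686920, PV = 16.486081
  t = 6.0000: CF_t = 24.000000, DF = 0.637217, PV = 15.293211
  t = 7.0000: CF_t = 1024.000000, DF = 0.591111, PV = 605.297152
Price P = sum_t PV_t = 716.922654


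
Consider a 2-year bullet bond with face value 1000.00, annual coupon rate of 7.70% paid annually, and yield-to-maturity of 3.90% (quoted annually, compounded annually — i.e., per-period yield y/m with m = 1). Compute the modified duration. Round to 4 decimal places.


Coupon per period c = face * coupon_rate / m = 77.000000
Periods per year m = 1; per-period yield y/m = 0.039000
Number of cashflows N = 2
Cashflows (t years, CF_t, discount factor 1/(1+y/m)^(m*t), PV):
  t = 1.0000: CF_t = 77.000000, DF = 0.962464, PV = 74.109721
  t = 2.0000: CF_t = 1077.000000, DF = 0.926337, PV = 997.664705
Price P = sum_t PV_t = 1071.774426
First compute Macaulay numerator sum_t t * PV_t:
  t * PV_t at t = 1.0000: 74.109721
  t * PV_t at t = 2.0000: 1995.329410
Macaulay duration D = 2069.439131 / 1071.774426 = 1.930853
Modified duration = D / (1 + y/m) = 1.930853 / (1 + 0.039000) = 1.858377

Answer: Modified duration = 1.8584
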